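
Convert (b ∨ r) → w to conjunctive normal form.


Step 1: Rewrite as ¬(b ∨ r) ∨ w = (¬b ∧ ¬r) ∨ w.
Step 2: Distribute ∨ over ∧.

((¬b) ∨ w) ∧ ((¬r) ∨ w)


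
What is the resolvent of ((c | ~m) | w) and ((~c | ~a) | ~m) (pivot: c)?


The clauses contain complementary literals c and ~c.
Resolution eliminates this pair and disjoins the remaining literals (merging duplicates).

((~m | w) | ~a)


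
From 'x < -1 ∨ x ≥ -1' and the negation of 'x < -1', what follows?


Disjunctive syllogism: from (P ∨ Q) and ¬P, infer Q.
One disjunct, 'x < -1', is ruled out; the other must hold.

x ≥ -1


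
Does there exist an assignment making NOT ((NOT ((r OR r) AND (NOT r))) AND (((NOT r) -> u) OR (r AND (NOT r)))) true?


Search for a satisfying assignment over {r, u}.
Try r=F, u=F: the formula evaluates to T.
A satisfying assignment exists.

Satisfiable.


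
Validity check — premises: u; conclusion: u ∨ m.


This matches the form of disjunction introduction: the conclusion follows in every model of the premises.

Valid.


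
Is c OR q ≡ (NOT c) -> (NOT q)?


Compare truth tables:
c | q | φ | ψ
-------------
F | F | F | T
T | F | T | T
F | T | T | F
T | T | T | T
They differ at row 1 (c=F, q=F): φ=F but ψ=T.

No, they are not logically equivalent.


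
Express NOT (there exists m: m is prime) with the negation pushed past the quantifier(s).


¬(for all x: φ) = there exists x: ¬φ, and ¬(there exists x: φ) = for all x: ¬φ.
Apply to the existential statement.

for all m: NOT(m is prime)


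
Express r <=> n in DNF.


Step 1: r ↔ n is true exactly when both agree: (r ∧ n) ∨ (¬r ∧ ¬n).

(r & n) | ((~r) & (~n))


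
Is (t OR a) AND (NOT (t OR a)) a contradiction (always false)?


Truth table over {a, t}:
a | t | φ
---------
F | F | F
T | F | F
F | T | F
T | T | F
Every row is false.

Yes, it is a contradiction.


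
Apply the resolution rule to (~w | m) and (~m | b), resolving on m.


The clauses contain complementary literals m and ~m.
Resolution eliminates this pair and disjoins the remaining literals (merging duplicates).

(~w | b)


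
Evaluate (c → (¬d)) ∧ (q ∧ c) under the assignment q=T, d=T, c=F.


Substitute q=T, d=T, c=F:
¬d = F
c → (¬d) = F → F = T
q ∧ c = T ∧ F = F
(c → (¬d)) ∧ (q ∧ c) = T ∧ F = F

F


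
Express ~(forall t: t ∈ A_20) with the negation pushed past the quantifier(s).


¬(forall x: φ) = exists x: ¬φ, and ¬(exists x: φ) = forall x: ¬φ.
Apply to the universal statement.

exists t: ~(t ∈ A_20)


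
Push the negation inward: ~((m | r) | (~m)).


De Morgan: the negation of a disjunction is the conjunction of the negations.
Distribute ~ across |, flipping it to &, and negate each literal.

((~m) & (~r)) & m


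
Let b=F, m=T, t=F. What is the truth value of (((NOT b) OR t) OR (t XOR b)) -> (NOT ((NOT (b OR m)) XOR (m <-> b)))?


Substitute b=F, m=T, t=F:
NOT b = T
(NOT b) OR t = T OR F = T
t XOR b = F XOR F = F
((NOT b) OR t) OR (t XOR b) = T OR F = T
b OR m = F OR T = T
NOT (b OR m) = F
m <-> b = T <-> F = F
(NOT (b OR m)) XOR (m <-> b) = F XOR F = F
NOT ((NOT (b OR m)) XOR (m <-> b)) = T
(((NOT b) OR t) OR (t XOR b)) -> (NOT ((NOT (b OR m)) XOR (m <-> b))) = T -> T = T

T


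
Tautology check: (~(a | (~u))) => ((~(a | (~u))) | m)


Build the truth table over {a, m, u}:
a | m | u | φ
-------------
False | False | False | True
True | False | False | True
False | True | False | True
True | True | False | True
False | False | True | True
True | False | True | True
False | True | True | True
True | True | True | True
Every row evaluates to true.

Yes, it is a tautology.


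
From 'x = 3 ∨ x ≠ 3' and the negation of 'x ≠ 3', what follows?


Disjunctive syllogism: from (P ∨ Q) and ¬P, infer Q.
One disjunct, 'x ≠ 3', is ruled out; the other must hold.

x = 3


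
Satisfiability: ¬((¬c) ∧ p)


Search for a satisfying assignment over {c, p}.
Try c=F, p=F: the formula evaluates to T.
A satisfying assignment exists.

Satisfiable.


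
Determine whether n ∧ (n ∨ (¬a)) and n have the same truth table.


Compare truth tables:
a | n | φ | ψ
-------------
F | F | F | F
T | F | F | F
F | T | T | T
T | T | T | T
The columns φ and ψ agree on every row.

Yes, they are logically equivalent.


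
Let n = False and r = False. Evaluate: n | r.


Disjunction is false only when both operands are false.
Substitute: n=False, r=False.
False | False evaluates to False.

False


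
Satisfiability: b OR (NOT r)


Search for a satisfying assignment over {b, r}.
Try b=F, r=F: the formula evaluates to T.
A satisfying assignment exists.

Satisfiable.


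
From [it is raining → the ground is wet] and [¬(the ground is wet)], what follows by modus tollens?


Modus tollens: from (P → Q) and ¬Q, infer ¬P.
Q = 'the ground is wet' is denied; since P → Q, P must also fail.

Not (it is raining).


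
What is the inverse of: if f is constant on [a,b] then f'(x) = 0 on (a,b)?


The inverse of (P → Q) is (¬P → ¬Q). It is equivalent to the converse, not to the original.
Here P = 'f is constant on [a,b]' and Q = 'f'(x) = 0 on (a,b)'.

If not (f is constant on [a,b]), then not (f'(x) = 0 on (a,b)).


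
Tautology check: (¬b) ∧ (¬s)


Build the truth table over {b, s}:
b | s | φ
---------
F | F | T
T | F | F
F | T | F
T | T | F
Counterexample at row 2: with b=T, s=F, the formula is F.

No, it is not a tautology.


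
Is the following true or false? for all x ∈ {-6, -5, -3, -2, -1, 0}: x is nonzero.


Evaluate the predicate on each element: -6:T, -5:T, -3:T, -2:T, -1:T, 0:F.
Counterexample x = 0 fails the predicate.

F


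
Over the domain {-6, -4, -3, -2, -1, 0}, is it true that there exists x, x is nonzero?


Evaluate the predicate on each element: -6:T, -4:T, -3:T, -2:T, -1:T, 0:F.
Witness x = -6 satisfies the predicate.

T


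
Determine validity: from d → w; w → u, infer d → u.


This matches the form of hypothetical syllogism: the conclusion follows in every model of the premises.

Valid.


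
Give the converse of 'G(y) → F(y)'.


The converse of (P → Q) is (Q → P). It is not in general equivalent to the original.
Here P = 'G(y)' and Q = 'F(y)'.

If F(y), then G(y).


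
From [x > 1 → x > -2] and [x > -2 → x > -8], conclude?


Hypothetical syllogism: from (P → Q) and (Q → R), infer (P → R).
Chain the two implications through the shared middle term 'x > -2'.

x > 1 → x > -8


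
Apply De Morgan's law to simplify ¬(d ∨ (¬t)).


De Morgan: the negation of a disjunction is the conjunction of the negations.
Distribute ¬ across ∨, flipping it to ∧, and negate each literal.

(¬d) ∧ t


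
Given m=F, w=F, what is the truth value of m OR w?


Disjunction is false only when both operands are false.
Substitute: m=F, w=F.
F OR F evaluates to F.

F


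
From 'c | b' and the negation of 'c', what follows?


Disjunctive syllogism: from (P ∨ Q) and ¬P, infer Q.
One disjunct, 'c', is ruled out; the other must hold.

b


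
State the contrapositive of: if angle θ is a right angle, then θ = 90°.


The contrapositive of (P → Q) is (¬Q → ¬P); it is logically equivalent to the original.
Here P = 'angle θ is a right angle' and Q = 'θ = 90°'.

If not (θ = 90°), then not (angle θ is a right angle).


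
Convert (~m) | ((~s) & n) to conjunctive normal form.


Step 1: Distribute ∨ over ∧: (¬m) ∨ ((¬s) ∧ n) = ((¬m) ∨ (¬s)) ∧ ((¬m) ∨ n).

((~m) | (~s)) & ((~m) | n)


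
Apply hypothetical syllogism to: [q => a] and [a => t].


Hypothetical syllogism: from (P → Q) and (Q → R), infer (P → R).
Chain the two implications through the shared middle term 'a'.

q => t


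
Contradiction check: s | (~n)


Truth table over {n, s}:
n | s | φ
---------
False | False | True
True | False | False
False | True | True
True | True | True
Satisfying assignment at row 1: n=False, s=False gives True.

No, it is not a contradiction.


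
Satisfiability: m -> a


Search for a satisfying assignment over {a, m}.
Try a=F, m=F: the formula evaluates to T.
A satisfying assignment exists.

Satisfiable.


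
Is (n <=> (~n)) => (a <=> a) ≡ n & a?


Compare truth tables:
a | n | φ | ψ
-------------
False | False | True | False
True | False | True | False
False | True | True | False
True | True | True | True
They differ at row 1 (a=False, n=False): φ=True but ψ=False.

No, they are not logically equivalent.


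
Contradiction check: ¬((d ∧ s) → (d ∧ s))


Truth table over {d, s}:
d | s | φ
---------
F | F | F
T | F | F
F | T | F
T | T | F
Every row is false.

Yes, it is a contradiction.


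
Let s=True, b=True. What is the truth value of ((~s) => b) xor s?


Substitute s=True, b=True:
~s = False
(~s) => b = False => True = True
((~s) => b) xor s = True xor True = False

False


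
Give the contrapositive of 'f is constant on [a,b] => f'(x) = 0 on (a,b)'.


The contrapositive of (P → Q) is (¬Q → ¬P); it is logically equivalent to the original.
Here P = 'f is constant on [a,b]' and Q = 'f'(x) = 0 on (a,b)'.

If not (f'(x) = 0 on (a,b)), then not (f is constant on [a,b]).


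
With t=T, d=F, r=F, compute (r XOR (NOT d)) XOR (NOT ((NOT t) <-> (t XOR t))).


Substitute t=T, d=F, r=F:
NOT d = T
r XOR (NOT d) = F XOR T = T
NOT t = F
t XOR t = T XOR T = F
(NOT t) <-> (t XOR t) = F <-> F = T
NOT ((NOT t) <-> (t XOR t)) = F
(r XOR (NOT d)) XOR (NOT ((NOT t) <-> (t XOR t))) = T XOR F = T

T


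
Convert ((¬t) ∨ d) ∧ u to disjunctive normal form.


Step 1: Distribute ∧ over ∨: ((¬t) ∨ d) ∧ u = ((¬t) ∧ u) ∨ (d ∧ u).

((¬t) ∧ u) ∨ (d ∧ u)


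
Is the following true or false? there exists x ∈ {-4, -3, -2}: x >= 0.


Evaluate the predicate on each element: -4:F, -3:F, -2:F.
No element satisfies the predicate.

F


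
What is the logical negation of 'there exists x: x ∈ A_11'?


¬(for all x: φ) = there exists x: ¬φ, and ¬(there exists x: φ) = for all x: ¬φ.
Apply to the existential statement.

for all x: NOT(x ∈ A_11)


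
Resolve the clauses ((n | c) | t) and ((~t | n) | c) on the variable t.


The clauses contain complementary literals t and ~t.
Resolution eliminates this pair and disjoins the remaining literals (merging duplicates).

(c | n)


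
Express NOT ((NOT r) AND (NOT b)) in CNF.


Step 1: Apply De Morgan: ¬((¬r) ∧ (¬b)) = ¬(¬r) ∨ ¬(¬b).
Step 2: Eliminate any double negations (¬¬X = X).

r OR b


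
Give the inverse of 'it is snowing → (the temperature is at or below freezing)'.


The inverse of (P → Q) is (¬P → ¬Q). It is equivalent to the converse, not to the original.
Here P = 'it is snowing' and Q = '(the temperature is at or below freezing)'.

If not (it is snowing), then not ((the temperature is at or below freezing)).


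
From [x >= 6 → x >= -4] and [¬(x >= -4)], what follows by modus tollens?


Modus tollens: from (P → Q) and ¬Q, infer ¬P.
Q = 'x >= -4' is denied; since P → Q, P must also fail.

Not (x >= 6).


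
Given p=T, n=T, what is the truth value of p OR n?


Disjunction is false only when both operands are false.
Substitute: p=T, n=T.
T OR T evaluates to T.

T


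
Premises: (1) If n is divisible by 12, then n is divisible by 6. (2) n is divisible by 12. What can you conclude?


Modus ponens: from (P → Q) and P, infer Q.
P = 'n is divisible by 12' is asserted, and P → Q holds, so Q follows.

n is divisible by 6.


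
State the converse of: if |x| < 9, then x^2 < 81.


The converse of (P → Q) is (Q → P). It is not in general equivalent to the original.
Here P = '|x| < 9' and Q = 'x^2 < 81'.

If x^2 < 81, then |x| < 9.


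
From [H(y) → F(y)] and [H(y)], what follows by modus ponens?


Modus ponens: from (P → Q) and P, infer Q.
P = 'H(y)' is asserted, and P → Q holds, so Q follows.

F(y).


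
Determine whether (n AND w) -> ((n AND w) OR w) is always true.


Build the truth table over {n, w}:
n | w | φ
---------
F | F | T
T | F | T
F | T | T
T | T | T
Every row evaluates to true.

Yes, it is a tautology.


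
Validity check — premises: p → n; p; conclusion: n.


This matches the form of modus ponens: the conclusion follows in every model of the premises.

Valid.


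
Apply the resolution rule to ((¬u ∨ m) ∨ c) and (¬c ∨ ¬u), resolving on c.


The clauses contain complementary literals c and ¬c.
Resolution eliminates this pair and disjoins the remaining literals (merging duplicates).

(¬u ∨ m)


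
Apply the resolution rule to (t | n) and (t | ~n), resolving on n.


The clauses contain complementary literals n and ~n.
Resolution eliminates this pair and disjoins the remaining literals (merging duplicates).

t


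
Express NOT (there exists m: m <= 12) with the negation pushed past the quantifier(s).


¬(for all x: φ) = there exists x: ¬φ, and ¬(there exists x: φ) = for all x: ¬φ.
Apply to the existential statement.

for all m: NOT(m <= 12)


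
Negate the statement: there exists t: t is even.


¬(for all x: φ) = there exists x: ¬φ, and ¬(there exists x: φ) = for all x: ¬φ.
Apply to the existential statement.

for all t: NOT(t is even)


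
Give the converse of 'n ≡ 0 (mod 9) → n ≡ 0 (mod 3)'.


The converse of (P → Q) is (Q → P). It is not in general equivalent to the original.
Here P = 'n ≡ 0 (mod 9)' and Q = 'n ≡ 0 (mod 3)'.

If n ≡ 0 (mod 3), then n ≡ 0 (mod 9).


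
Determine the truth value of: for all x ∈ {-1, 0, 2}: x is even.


Evaluate the predicate on each element: -1:F, 0:T, 2:T.
Counterexample x = -1 fails the predicate.

F


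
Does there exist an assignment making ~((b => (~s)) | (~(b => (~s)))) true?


Check all 4 assignments over {b, s}:
b | s | φ
---------
False | False | False
True | False | False
False | True | False
True | True | False
No assignment makes the formula true.

Unsatisfiable.


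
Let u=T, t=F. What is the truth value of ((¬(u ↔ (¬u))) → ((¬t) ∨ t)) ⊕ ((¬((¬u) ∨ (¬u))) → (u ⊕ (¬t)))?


Substitute u=T, t=F:
… (earlier sub-steps elided)
(¬t) ∨ t = T ∨ F = T
(¬(u ↔ (¬u))) → ((¬t) ∨ t) = T → T = T
¬u = F
¬u = F
(¬u) ∨ (¬u) = F ∨ F = F
¬((¬u) ∨ (¬u)) = T
¬t = T
u ⊕ (¬t) = T ⊕ T = F
(¬((¬u) ∨ (¬u))) → (u ⊕ (¬t)) = T → F = F
((¬(u ↔ (¬u))) → ((¬t) ∨ t)) ⊕ ((¬((¬u) ∨ (¬u))) → (u ⊕ (¬t))) = T ⊕ F = T

T


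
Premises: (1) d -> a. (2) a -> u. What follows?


Hypothetical syllogism: from (P → Q) and (Q → R), infer (P → R).
Chain the two implications through the shared middle term 'a'.

d -> u


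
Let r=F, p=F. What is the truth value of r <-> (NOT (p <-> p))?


Substitute r=F, p=F:
p <-> p = F <-> F = T
NOT (p <-> p) = F
r <-> (NOT (p <-> p)) = F <-> F = T

T


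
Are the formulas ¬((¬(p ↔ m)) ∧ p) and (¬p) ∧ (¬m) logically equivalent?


Compare truth tables:
m | p | φ | ψ
-------------
F | F | T | T
T | F | T | F
F | T | F | F
T | T | T | F
They differ at row 2 (m=T, p=F): φ=T but ψ=F.

No, they are not logically equivalent.


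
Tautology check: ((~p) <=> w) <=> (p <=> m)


Build the truth table over {m, p, w}:
m | p | w | φ
-------------
False | False | False | False
True | False | False | True
False | True | False | False
True | True | False | True
False | False | True | True
True | False | True | False
False | True | True | True
True | True | True | False
Counterexample at row 1: with m=False, p=False, w=False, the formula is False.

No, it is not a tautology.


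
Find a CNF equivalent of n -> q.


Step 1: Rewrite n → q as ¬n ∨ q.

(NOT n) OR q


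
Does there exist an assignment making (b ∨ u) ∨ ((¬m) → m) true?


Search for a satisfying assignment over {b, m, u}.
Try b=T, m=F, u=F: the formula evaluates to T.
A satisfying assignment exists.

Satisfiable.


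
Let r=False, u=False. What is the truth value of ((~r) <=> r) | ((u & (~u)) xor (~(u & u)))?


Substitute r=False, u=False:
~r = True
(~r) <=> r = True <=> False = False
~u = True
u & (~u) = False & True = False
u & u = False & False = False
~(u & u) = True
(u & (~u)) xor (~(u & u)) = False xor True = True
((~r) <=> r) | ((u & (~u)) xor (~(u & u))) = False | True = True

True


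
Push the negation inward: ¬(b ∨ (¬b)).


De Morgan: the negation of a disjunction is the conjunction of the negations.
Distribute ¬ across ∨, flipping it to ∧, and negate each literal.

(¬b) ∧ b


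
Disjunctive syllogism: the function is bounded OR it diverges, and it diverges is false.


Disjunctive syllogism: from (P ∨ Q) and ¬P, infer Q.
One disjunct, 'it diverges', is ruled out; the other must hold.

the function is bounded


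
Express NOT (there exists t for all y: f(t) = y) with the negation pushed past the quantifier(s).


Negation flips each quantifier (∀↔∃) and negates the inner predicate.
¬(there exists t for all y: φ) = for all t there exists y: ¬φ.

for all t there exists y: NOT(f(t) = y)


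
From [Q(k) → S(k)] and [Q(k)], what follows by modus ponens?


Modus ponens: from (P → Q) and P, infer Q.
P = 'Q(k)' is asserted, and P → Q holds, so Q follows.

S(k).


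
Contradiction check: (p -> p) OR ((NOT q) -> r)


Truth table over {p, q, r}:
p | q | r | φ
-------------
F | F | F | T
T | F | F | T
F | T | F | T
T | T | F | T
F | F | T | T
T | F | T | T
F | T | T | T
T | T | T | T
Satisfying assignment at row 1: p=F, q=F, r=F gives T.

No, it is not a contradiction.


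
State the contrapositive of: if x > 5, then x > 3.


The contrapositive of (P → Q) is (¬Q → ¬P); it is logically equivalent to the original.
Here P = 'x > 5' and Q = 'x > 3'.

If not (x > 3), then not (x > 5).


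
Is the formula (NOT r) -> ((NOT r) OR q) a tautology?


Build the truth table over {q, r}:
q | r | φ
---------
F | F | T
T | F | T
F | T | T
T | T | T
Every row evaluates to true.

Yes, it is a tautology.


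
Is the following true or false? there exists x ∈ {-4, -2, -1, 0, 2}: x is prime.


Evaluate the predicate on each element: -4:F, -2:F, -1:F, 0:F, 2:T.
Witness x = 2 satisfies the predicate.

T


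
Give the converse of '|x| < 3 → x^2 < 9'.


The converse of (P → Q) is (Q → P). It is not in general equivalent to the original.
Here P = '|x| < 3' and Q = 'x^2 < 9'.

If x^2 < 9, then |x| < 3.


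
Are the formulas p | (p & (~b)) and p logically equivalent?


Compare truth tables:
b | p | φ | ψ
-------------
False | False | False | False
True | False | False | False
False | True | True | True
True | True | True | True
The columns φ and ψ agree on every row.

Yes, they are logically equivalent.


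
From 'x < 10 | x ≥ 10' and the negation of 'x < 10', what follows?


Disjunctive syllogism: from (P ∨ Q) and ¬P, infer Q.
One disjunct, 'x < 10', is ruled out; the other must hold.

x ≥ 10


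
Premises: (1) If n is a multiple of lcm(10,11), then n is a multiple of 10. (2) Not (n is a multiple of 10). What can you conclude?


Modus tollens: from (P → Q) and ¬Q, infer ¬P.
Q = 'n is a multiple of 10' is denied; since P → Q, P must also fail.

Not (n is a multiple of lcm(10,11)).


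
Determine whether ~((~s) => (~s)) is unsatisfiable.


Truth table over {s}:
s | φ
-----
False | False
True | False
Every row is false.

Yes, it is a contradiction.


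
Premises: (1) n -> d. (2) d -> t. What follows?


Hypothetical syllogism: from (P → Q) and (Q → R), infer (P → R).
Chain the two implications through the shared middle term 'd'.

n -> t


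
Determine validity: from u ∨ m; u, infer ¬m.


This is affirming a disjunct (fallacy). There exist truth assignments where the premises are all true but the conclusion is false.

Invalid.


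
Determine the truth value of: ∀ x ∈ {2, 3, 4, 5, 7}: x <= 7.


Evaluate the predicate on each element: 2:T, 3:T, 4:T, 5:T, 7:T.
Every element satisfies the predicate.

T


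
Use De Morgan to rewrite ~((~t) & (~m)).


De Morgan: the negation of a conjunction is the disjunction of the negations.
Distribute ~ across &, flipping it to |, and negate each literal.

t | m


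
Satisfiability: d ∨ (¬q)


Search for a satisfying assignment over {d, q}.
Try d=F, q=F: the formula evaluates to T.
A satisfying assignment exists.

Satisfiable.


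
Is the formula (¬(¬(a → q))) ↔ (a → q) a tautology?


Build the truth table over {a, q}:
a | q | φ
---------
F | F | T
T | F | T
F | T | T
T | T | T
Every row evaluates to true.

Yes, it is a tautology.


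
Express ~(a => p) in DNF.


Step 1: Rewrite implication then negate: ¬(¬a ∨ p) = a ∧ ¬p.

a & (~p)


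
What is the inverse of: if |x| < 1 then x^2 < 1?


The inverse of (P → Q) is (¬P → ¬Q). It is equivalent to the converse, not to the original.
Here P = '|x| < 1' and Q = 'x^2 < 1'.

If not (|x| < 1), then not (x^2 < 1).


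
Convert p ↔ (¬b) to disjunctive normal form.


Step 1: p ↔ (¬b) is true exactly when both agree: (p ∧ (¬b)) ∨ (¬p ∧ ¬(¬b)).
Step 2: Eliminate any double negations (¬¬X = X).

(p ∧ (¬b)) ∨ ((¬p) ∧ b)


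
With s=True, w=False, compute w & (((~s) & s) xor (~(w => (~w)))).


Substitute s=True, w=False:
~s = False
(~s) & s = False & True = False
~w = True
w => (~w) = False => True = True
~(w => (~w)) = False
((~s) & s) xor (~(w => (~w))) = False xor False = False
w & (((~s) & s) xor (~(w => (~w)))) = False & False = False

False


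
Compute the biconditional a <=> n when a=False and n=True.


Biconditional is true when both operands have the same truth value.
Substitute: a=False, n=True.
False <=> True evaluates to False.

False


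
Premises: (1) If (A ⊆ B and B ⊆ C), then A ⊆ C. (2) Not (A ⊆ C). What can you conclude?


Modus tollens: from (P → Q) and ¬Q, infer ¬P.
Q = 'A ⊆ C' is denied; since P → Q, P must also fail.

Not ((A ⊆ B and B ⊆ C)).


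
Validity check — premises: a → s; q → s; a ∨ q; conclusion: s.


This matches the form of proof by cases: the conclusion follows in every model of the premises.

Valid.


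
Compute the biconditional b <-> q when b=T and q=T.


Biconditional is true when both operands have the same truth value.
Substitute: b=T, q=T.
T <-> T evaluates to T.

T


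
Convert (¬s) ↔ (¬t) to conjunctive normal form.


Step 1: Rewrite (¬s) ↔ (¬t) as ((¬s) → (¬t)) ∧ ((¬t) → (¬s)).
Step 2: Rewrite each implication as a disjunction.
Step 3: Eliminate any double negations (¬¬X = X).

(s ∨ (¬t)) ∧ (t ∨ (¬s))


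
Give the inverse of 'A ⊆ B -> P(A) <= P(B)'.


The inverse of (P → Q) is (¬P → ¬Q). It is equivalent to the converse, not to the original.
Here P = 'A ⊆ B' and Q = 'P(A) <= P(B)'.

If not (A ⊆ B), then not (P(A) <= P(B)).


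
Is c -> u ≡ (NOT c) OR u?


Compare truth tables:
c | u | φ | ψ
-------------
F | F | T | T
T | F | F | F
F | T | T | T
T | T | T | T
The columns φ and ψ agree on every row.

Yes, they are logically equivalent.


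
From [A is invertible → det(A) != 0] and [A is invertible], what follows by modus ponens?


Modus ponens: from (P → Q) and P, infer Q.
P = 'A is invertible' is asserted, and P → Q holds, so Q follows.

det(A) != 0.


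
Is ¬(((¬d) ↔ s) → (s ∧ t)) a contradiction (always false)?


Truth table over {d, s, t}:
d | s | t | φ
-------------
F | F | F | F
T | F | F | T
F | T | F | T
T | T | F | F
F | F | T | F
T | F | T | T
F | T | T | F
T | T | T | F
Satisfying assignment at row 2: d=T, s=F, t=F gives T.

No, it is not a contradiction.


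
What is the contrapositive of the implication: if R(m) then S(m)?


The contrapositive of (P → Q) is (¬Q → ¬P); it is logically equivalent to the original.
Here P = 'R(m)' and Q = 'S(m)'.

If not (S(m)), then not (R(m)).


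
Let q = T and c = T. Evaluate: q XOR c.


Exclusive or is true when exactly one operand is true.
Substitute: q=T, c=T.
T XOR T evaluates to F.

F


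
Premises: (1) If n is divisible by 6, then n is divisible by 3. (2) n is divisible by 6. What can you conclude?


Modus ponens: from (P → Q) and P, infer Q.
P = 'n is divisible by 6' is asserted, and P → Q holds, so Q follows.

n is divisible by 3.


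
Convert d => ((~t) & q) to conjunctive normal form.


Step 1: Rewrite d → ((¬t) ∧ q) as ¬d ∨ ((¬t) ∧ q).
Step 2: Distribute ∨ over ∧.

((~d) | (~t)) & ((~d) | q)


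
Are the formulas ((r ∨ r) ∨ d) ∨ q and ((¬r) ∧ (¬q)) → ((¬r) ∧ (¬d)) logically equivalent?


Compare truth tables:
d | q | r | φ | ψ
-----------------
F | F | F | F | T
T | F | F | T | F
F | T | F | T | T
T | T | F | T | T
F | F | T | T | T
T | F | T | T | T
F | T | T | T | T
T | T | T | T | T
They differ at row 1 (d=F, q=F, r=F): φ=F but ψ=T.

No, they are not logically equivalent.


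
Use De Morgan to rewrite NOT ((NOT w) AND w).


De Morgan: the negation of a conjunction is the disjunction of the negations.
Distribute NOT across AND, flipping it to OR, and negate each literal.

w OR (NOT w)


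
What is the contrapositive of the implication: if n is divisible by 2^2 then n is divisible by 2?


The contrapositive of (P → Q) is (¬Q → ¬P); it is logically equivalent to the original.
Here P = 'n is divisible by 2^2' and Q = 'n is divisible by 2'.

If not (n is divisible by 2), then not (n is divisible by 2^2).


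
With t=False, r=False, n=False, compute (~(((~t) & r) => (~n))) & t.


Substitute t=False, r=False, n=False:
~t = True
(~t) & r = True & False = False
~n = True
((~t) & r) => (~n) = False => True = True
~(((~t) & r) => (~n)) = False
(~(((~t) & r) => (~n))) & t = False & False = False

False


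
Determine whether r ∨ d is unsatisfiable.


Truth table over {d, r}:
d | r | φ
---------
F | F | F
T | F | T
F | T | T
T | T | T
Satisfying assignment at row 2: d=T, r=F gives T.

No, it is not a contradiction.


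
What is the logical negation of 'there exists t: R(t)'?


¬(for all x: φ) = there exists x: ¬φ, and ¬(there exists x: φ) = for all x: ¬φ.
Apply to the existential statement.

for all t: NOT(R(t))


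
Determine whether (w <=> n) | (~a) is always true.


Build the truth table over {a, n, w}:
a | n | w | φ
-------------
False | False | False | True
True | False | False | True
False | True | False | True
True | True | False | False
False | False | True | True
True | False | True | False
False | True | True | True
True | True | True | True
Counterexample at row 4: with a=True, n=True, w=False, the formula is False.

No, it is not a tautology.


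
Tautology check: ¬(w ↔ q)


Build the truth table over {q, w}:
q | w | φ
---------
F | F | F
T | F | T
F | T | T
T | T | F
Counterexample at row 1: with q=F, w=F, the formula is F.

No, it is not a tautology.


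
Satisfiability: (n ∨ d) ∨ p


Search for a satisfying assignment over {d, n, p}.
Try d=T, n=F, p=F: the formula evaluates to T.
A satisfying assignment exists.

Satisfiable.


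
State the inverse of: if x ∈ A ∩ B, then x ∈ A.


The inverse of (P → Q) is (¬P → ¬Q). It is equivalent to the converse, not to the original.
Here P = 'x ∈ A ∩ B' and Q = 'x ∈ A'.

If not (x ∈ A ∩ B), then not (x ∈ A).


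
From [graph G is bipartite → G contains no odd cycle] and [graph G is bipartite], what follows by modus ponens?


Modus ponens: from (P → Q) and P, infer Q.
P = 'graph G is bipartite' is asserted, and P → Q holds, so Q follows.

G contains no odd cycle.


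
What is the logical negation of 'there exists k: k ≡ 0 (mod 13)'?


¬(for all x: φ) = there exists x: ¬φ, and ¬(there exists x: φ) = for all x: ¬φ.
Apply to the existential statement.

for all k: NOT(k ≡ 0 (mod 13))


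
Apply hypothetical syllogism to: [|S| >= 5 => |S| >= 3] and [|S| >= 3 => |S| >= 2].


Hypothetical syllogism: from (P → Q) and (Q → R), infer (P → R).
Chain the two implications through the shared middle term '|S| >= 3'.

|S| >= 5 => |S| >= 2


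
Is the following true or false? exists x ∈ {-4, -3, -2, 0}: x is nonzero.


Evaluate the predicate on each element: -4:True, -3:True, -2:True, 0:False.
Witness x = -4 satisfies the predicate.

True


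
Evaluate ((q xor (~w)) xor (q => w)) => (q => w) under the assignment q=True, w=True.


Substitute q=True, w=True:
~w = False
q xor (~w) = True xor False = True
q => w = True => True = True
(q xor (~w)) xor (q => w) = True xor True = False
q => w = True => True = True
((q xor (~w)) xor (q => w)) => (q => w) = False => True = True

True


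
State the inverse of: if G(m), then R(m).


The inverse of (P → Q) is (¬P → ¬Q). It is equivalent to the converse, not to the original.
Here P = 'G(m)' and Q = 'R(m)'.

If not (G(m)), then not (R(m)).


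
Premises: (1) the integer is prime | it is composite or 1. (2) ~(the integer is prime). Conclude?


Disjunctive syllogism: from (P ∨ Q) and ¬P, infer Q.
One disjunct, 'the integer is prime', is ruled out; the other must hold.

it is composite or 1


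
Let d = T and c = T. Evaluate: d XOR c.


Exclusive or is true when exactly one operand is true.
Substitute: d=T, c=T.
T XOR T evaluates to F.

F


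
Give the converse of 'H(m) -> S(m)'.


The converse of (P → Q) is (Q → P). It is not in general equivalent to the original.
Here P = 'H(m)' and Q = 'S(m)'.

If S(m), then H(m).


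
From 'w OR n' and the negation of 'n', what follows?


Disjunctive syllogism: from (P ∨ Q) and ¬P, infer Q.
One disjunct, 'n', is ruled out; the other must hold.

w


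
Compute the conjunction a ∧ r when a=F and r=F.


Conjunction is true only when both operands are true.
Substitute: a=F, r=F.
F ∧ F evaluates to F.

F


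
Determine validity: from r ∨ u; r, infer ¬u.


This is affirming a disjunct (fallacy). There exist truth assignments where the premises are all true but the conclusion is false.

Invalid.


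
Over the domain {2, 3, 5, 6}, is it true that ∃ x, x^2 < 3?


Evaluate the predicate on each element: 2:F, 3:F, 5:F, 6:F.
No element satisfies the predicate.

F


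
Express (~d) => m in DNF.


Step 1: Rewrite (¬d) → m as ¬(¬d) ∨ m.
Step 2: Eliminate any double negations (¬¬X = X).

d | m


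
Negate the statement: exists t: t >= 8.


¬(forall x: φ) = exists x: ¬φ, and ¬(exists x: φ) = forall x: ¬φ.
Apply to the existential statement.

forall t: ~(t >= 8)


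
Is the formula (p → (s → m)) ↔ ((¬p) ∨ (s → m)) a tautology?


Build the truth table over {m, p, s}:
m | p | s | φ
-------------
F | F | F | T
T | F | F | T
F | T | F | T
T | T | F | T
F | F | T | T
T | F | T | T
F | T | T | T
T | T | T | T
Every row evaluates to true.

Yes, it is a tautology.


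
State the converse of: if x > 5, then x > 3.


The converse of (P → Q) is (Q → P). It is not in general equivalent to the original.
Here P = 'x > 5' and Q = 'x > 3'.

If x > 3, then x > 5.


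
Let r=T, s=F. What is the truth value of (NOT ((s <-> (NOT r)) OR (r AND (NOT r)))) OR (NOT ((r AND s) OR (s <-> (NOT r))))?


Substitute r=T, s=F:
… (earlier sub-steps elided)
NOT r = F
r AND (NOT r) = T AND F = F
(s <-> (NOT r)) OR (r AND (NOT r)) = T OR F = T
NOT ((s <-> (NOT r)) OR (r AND (NOT r))) = F
r AND s = T AND F = F
NOT r = F
s <-> (NOT r) = F <-> F = T
(r AND s) OR (s <-> (NOT r)) = F OR T = T
NOT ((r AND s) OR (s <-> (NOT r))) = F
(NOT ((s <-> (NOT r)) OR (r AND (NOT r)))) OR (NOT ((r AND s) OR (s <-> (NOT r)))) = F OR F = F

F


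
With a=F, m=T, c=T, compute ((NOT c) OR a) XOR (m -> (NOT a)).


Substitute a=F, m=T, c=T:
NOT c = F
(NOT c) OR a = F OR F = F
NOT a = T
m -> (NOT a) = T -> T = T
((NOT c) OR a) XOR (m -> (NOT a)) = F XOR T = T

T


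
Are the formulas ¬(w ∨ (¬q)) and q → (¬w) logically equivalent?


Compare truth tables:
q | w | φ | ψ
-------------
F | F | F | T
T | F | T | T
F | T | F | T
T | T | F | F
They differ at row 1 (q=F, w=F): φ=F but ψ=T.

No, they are not logically equivalent.


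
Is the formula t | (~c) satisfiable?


Search for a satisfying assignment over {c, t}.
Try c=False, t=False: the formula evaluates to True.
A satisfying assignment exists.

Satisfiable.


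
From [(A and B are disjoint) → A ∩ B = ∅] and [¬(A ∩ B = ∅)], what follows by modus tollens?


Modus tollens: from (P → Q) and ¬Q, infer ¬P.
Q = 'A ∩ B = ∅' is denied; since P → Q, P must also fail.

Not ((A and B are disjoint)).


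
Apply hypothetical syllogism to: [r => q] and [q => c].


Hypothetical syllogism: from (P → Q) and (Q → R), infer (P → R).
Chain the two implications through the shared middle term 'q'.

r => c


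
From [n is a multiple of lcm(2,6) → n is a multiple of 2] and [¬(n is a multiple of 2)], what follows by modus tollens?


Modus tollens: from (P → Q) and ¬Q, infer ¬P.
Q = 'n is a multiple of 2' is denied; since P → Q, P must also fail.

Not (n is a multiple of lcm(2,6)).


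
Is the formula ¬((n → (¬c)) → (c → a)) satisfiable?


Search for a satisfying assignment over {a, c, n}.
Try a=F, c=T, n=F: the formula evaluates to T.
A satisfying assignment exists.

Satisfiable.


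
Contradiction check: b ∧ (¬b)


Truth table over {b}:
b | φ
-----
F | F
T | F
Every row is false.

Yes, it is a contradiction.


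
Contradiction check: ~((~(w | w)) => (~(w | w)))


Truth table over {w}:
w | φ
-----
False | False
True | False
Every row is false.

Yes, it is a contradiction.


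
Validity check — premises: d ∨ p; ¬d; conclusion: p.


This matches the form of disjunctive syllogism: the conclusion follows in every model of the premises.

Valid.


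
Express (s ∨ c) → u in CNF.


Step 1: Rewrite as ¬(s ∨ c) ∨ u = (¬s ∧ ¬c) ∨ u.
Step 2: Distribute ∨ over ∧.

((¬s) ∨ u) ∧ ((¬c) ∨ u)


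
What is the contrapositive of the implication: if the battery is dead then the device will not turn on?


The contrapositive of (P → Q) is (¬Q → ¬P); it is logically equivalent to the original.
Here P = 'the battery is dead' and Q = 'the device will not turn on'.

If not (the device will not turn on), then not (the battery is dead).


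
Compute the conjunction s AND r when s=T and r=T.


Conjunction is true only when both operands are true.
Substitute: s=T, r=T.
T AND T evaluates to T.

T


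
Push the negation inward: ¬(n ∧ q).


De Morgan: the negation of a conjunction is the disjunction of the negations.
Distribute ¬ across ∧, flipping it to ∨, and negate each literal.

(¬n) ∨ (¬q)


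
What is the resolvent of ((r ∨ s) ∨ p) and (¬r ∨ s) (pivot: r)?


The clauses contain complementary literals r and ¬r.
Resolution eliminates this pair and disjoins the remaining literals (merging duplicates).

(s ∨ p)


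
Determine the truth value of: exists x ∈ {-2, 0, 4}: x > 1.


Evaluate the predicate on each element: -2:False, 0:False, 4:True.
Witness x = 4 satisfies the predicate.

True


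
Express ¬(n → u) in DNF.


Step 1: Rewrite implication then negate: ¬(¬n ∨ u) = n ∧ ¬u.

n ∧ (¬u)


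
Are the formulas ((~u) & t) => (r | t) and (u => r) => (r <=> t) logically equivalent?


Compare truth tables:
r | t | u | φ | ψ
-----------------
False | False | False | True | True
True | False | False | True | False
False | True | False | True | False
True | True | False | True | True
False | False | True | True | True
True | False | True | True | False
False | True | True | True | True
True | True | True | True | True
They differ at row 2 (r=True, t=False, u=False): φ=True but ψ=False.

No, they are not logically equivalent.


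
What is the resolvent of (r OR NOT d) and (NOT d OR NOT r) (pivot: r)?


The clauses contain complementary literals r and NOTr.
Resolution eliminates this pair and disjoins the remaining literals (merging duplicates).

NOT d


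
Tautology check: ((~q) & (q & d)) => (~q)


Build the truth table over {d, q}:
d | q | φ
---------
False | False | True
True | False | True
False | True | True
True | True | True
Every row evaluates to true.

Yes, it is a tautology.


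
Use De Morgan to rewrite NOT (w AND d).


De Morgan: the negation of a conjunction is the disjunction of the negations.
Distribute NOT across AND, flipping it to OR, and negate each literal.

(NOT w) OR (NOT d)


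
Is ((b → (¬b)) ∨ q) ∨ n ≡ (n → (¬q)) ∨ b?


Compare truth tables:
b | n | q | φ | ψ
-----------------
F | F | F | T | T
T | F | F | F | T
F | T | F | T | T
T | T | F | T | T
F | F | T | T | T
T | F | T | T | T
F | T | T | T | F
T | T | T | T | T
They differ at row 2 (b=T, n=F, q=F): φ=F but ψ=T.

No, they are not logically equivalent.


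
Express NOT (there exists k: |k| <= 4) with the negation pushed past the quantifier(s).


¬(for all x: φ) = there exists x: ¬φ, and ¬(there exists x: φ) = for all x: ¬φ.
Apply to the existential statement.

for all k: NOT(|k| <= 4)


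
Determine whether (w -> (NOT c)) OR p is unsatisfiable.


Truth table over {c, p, w}:
c | p | w | φ
-------------
F | F | F | T
T | F | F | T
F | T | F | T
T | T | F | T
F | F | T | T
T | F | T | F
F | T | T | T
T | T | T | T
Satisfying assignment at row 1: c=F, p=F, w=F gives T.

No, it is not a contradiction.


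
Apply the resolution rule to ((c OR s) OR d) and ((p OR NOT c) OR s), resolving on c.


The clauses contain complementary literals c and NOTc.
Resolution eliminates this pair and disjoins the remaining literals (merging duplicates).

((s OR d) OR p)


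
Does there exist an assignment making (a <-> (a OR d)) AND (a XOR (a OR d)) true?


Check all 4 assignments over {a, d}:
a | d | φ
---------
F | F | F
T | F | F
F | T | F
T | T | F
No assignment makes the formula true.

Unsatisfiable.


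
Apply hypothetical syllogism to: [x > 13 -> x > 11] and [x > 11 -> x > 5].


Hypothetical syllogism: from (P → Q) and (Q → R), infer (P → R).
Chain the two implications through the shared middle term 'x > 11'.

x > 13 -> x > 5


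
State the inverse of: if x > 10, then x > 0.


The inverse of (P → Q) is (¬P → ¬Q). It is equivalent to the converse, not to the original.
Here P = 'x > 10' and Q = 'x > 0'.

If not (x > 10), then not (x > 0).


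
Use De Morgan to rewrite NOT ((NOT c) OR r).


De Morgan: the negation of a disjunction is the conjunction of the negations.
Distribute NOT across OR, flipping it to AND, and negate each literal.

c AND (NOT r)


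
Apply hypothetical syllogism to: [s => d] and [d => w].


Hypothetical syllogism: from (P → Q) and (Q → R), infer (P → R).
Chain the two implications through the shared middle term 'd'.

s => w


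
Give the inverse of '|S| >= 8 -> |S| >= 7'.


The inverse of (P → Q) is (¬P → ¬Q). It is equivalent to the converse, not to the original.
Here P = '|S| >= 8' and Q = '|S| >= 7'.

If not (|S| >= 8), then not (|S| >= 7).


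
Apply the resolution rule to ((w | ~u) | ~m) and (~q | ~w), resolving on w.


The clauses contain complementary literals w and ~w.
Resolution eliminates this pair and disjoins the remaining literals (merging duplicates).

((~m | ~u) | ~q)


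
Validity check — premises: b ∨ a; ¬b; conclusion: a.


This matches the form of disjunctive syllogism: the conclusion follows in every model of the premises.

Valid.


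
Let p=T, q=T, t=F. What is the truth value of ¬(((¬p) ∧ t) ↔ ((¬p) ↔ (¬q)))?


Substitute p=T, q=T, t=F:
¬p = F
(¬p) ∧ t = F ∧ F = F
¬p = F
¬q = F
(¬p) ↔ (¬q) = F ↔ F = T
((¬p) ∧ t) ↔ ((¬p) ↔ (¬q)) = F ↔ T = F
¬(((¬p) ∧ t) ↔ ((¬p) ↔ (¬q))) = T

T
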